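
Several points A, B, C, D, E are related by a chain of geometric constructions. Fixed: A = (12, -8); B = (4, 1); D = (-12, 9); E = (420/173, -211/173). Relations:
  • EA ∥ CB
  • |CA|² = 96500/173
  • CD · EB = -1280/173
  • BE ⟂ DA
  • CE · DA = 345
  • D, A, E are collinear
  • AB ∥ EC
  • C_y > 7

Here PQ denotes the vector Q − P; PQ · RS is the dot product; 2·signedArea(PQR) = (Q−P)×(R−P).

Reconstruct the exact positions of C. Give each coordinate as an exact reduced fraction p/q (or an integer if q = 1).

1. C_x = -964/173  [EA ∥ CB ∩ AB ∥ EC]
2. C_y = 1346/173  [EA ∥ CB ∩ AB ∥ EC]
   → C = (-964/173, 1346/173)

C = (-964/173, 1346/173)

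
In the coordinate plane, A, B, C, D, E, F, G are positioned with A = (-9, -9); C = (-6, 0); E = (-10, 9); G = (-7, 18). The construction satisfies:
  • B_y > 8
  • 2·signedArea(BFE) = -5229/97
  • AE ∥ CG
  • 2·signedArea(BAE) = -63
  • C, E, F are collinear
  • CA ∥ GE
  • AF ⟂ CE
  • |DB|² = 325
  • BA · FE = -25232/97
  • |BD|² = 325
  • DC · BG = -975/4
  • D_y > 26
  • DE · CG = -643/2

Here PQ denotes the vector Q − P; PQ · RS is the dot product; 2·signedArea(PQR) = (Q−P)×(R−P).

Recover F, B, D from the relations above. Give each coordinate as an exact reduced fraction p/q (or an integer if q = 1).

B = (-13/2, 9)
D = (-15/2, 27)
F = (-306/97, -621/97)

1. F_x = -306/97  [C, E, F are collinear ∩ AF ⟂ CE]
2. F_y = -621/97  [C, E, F are collinear ∩ AF ⟂ CE]
   → F = (-306/97, -621/97)
3. B_x = -13/2  [2·signedArea(BFE) = -5229/97 ∩ 2·signedArea(BAE) = -63]
4. B_y = 9  [2·signedArea(BFE) = -5229/97 ∩ 2·signedArea(BAE) = -63]
   → B = (-13/2, 9)
5. D_x = -15/2  [line 1/2·x + -9·y + 987/4 = 0 ∩ |BD|² = 325]
6. D_y = 27  [line 1/2·x + -9·y + 987/4 = 0 ∩ |BD|² = 325]
   → D = (-15/2, 27)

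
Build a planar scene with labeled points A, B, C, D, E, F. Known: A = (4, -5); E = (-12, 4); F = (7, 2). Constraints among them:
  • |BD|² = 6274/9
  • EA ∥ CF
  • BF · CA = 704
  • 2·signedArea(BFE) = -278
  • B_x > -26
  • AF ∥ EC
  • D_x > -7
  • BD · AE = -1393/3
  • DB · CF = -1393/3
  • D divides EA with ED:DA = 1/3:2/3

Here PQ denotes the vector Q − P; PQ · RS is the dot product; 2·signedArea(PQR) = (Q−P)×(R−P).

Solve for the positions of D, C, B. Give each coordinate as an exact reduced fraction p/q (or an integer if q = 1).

1. D_x = -20/3  [D divides EA with ED:DA = 1/3:2/3]
2. D_y = 1  [D divides EA with ED:DA = 1/3:2/3]
   → D = (-20/3, 1)
3. C_x = -9  [EA ∥ CF ∩ AF ∥ EC]
4. C_y = 11  [EA ∥ CF ∩ AF ∥ EC]
   → C = (-9, 11)
5. B_x = -25  [BD · AE = -1393/3 ∩ BF · CA = 704]
6. B_y = 20  [BD · AE = -1393/3 ∩ BF · CA = 704]
   → B = (-25, 20)

B = (-25, 20)
C = (-9, 11)
D = (-20/3, 1)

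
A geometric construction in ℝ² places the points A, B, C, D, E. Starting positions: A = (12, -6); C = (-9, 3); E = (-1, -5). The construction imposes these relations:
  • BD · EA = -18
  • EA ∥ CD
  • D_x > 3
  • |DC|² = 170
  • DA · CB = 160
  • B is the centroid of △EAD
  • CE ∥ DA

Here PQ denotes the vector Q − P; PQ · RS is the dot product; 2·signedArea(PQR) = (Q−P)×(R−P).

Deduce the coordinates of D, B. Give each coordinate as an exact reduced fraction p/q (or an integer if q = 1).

1. D_x = 4  [CE ∥ DA ∩ EA ∥ CD]
2. D_y = 2  [CE ∥ DA ∩ EA ∥ CD]
   → D = (4, 2)
3. B_x = 5  [B is the centroid of △EAD]
4. B_y = -3  [B is the centroid of △EAD]
   → B = (5, -3)

B = (5, -3)
D = (4, 2)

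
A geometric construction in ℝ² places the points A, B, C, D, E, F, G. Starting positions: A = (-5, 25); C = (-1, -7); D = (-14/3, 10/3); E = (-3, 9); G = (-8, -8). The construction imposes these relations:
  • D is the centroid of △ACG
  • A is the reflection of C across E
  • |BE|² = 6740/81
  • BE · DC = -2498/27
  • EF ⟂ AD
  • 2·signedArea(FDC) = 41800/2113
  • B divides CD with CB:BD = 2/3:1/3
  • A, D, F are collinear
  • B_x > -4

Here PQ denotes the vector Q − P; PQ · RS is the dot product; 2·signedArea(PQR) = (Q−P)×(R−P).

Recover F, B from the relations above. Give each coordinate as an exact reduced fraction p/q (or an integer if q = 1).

1. F_x = -10044/2113  [A, D, F are collinear ∩ EF ⟂ AD]
2. F_y = 18960/2113  [A, D, F are collinear ∩ EF ⟂ AD]
   → F = (-10044/2113, 18960/2113)
3. B_x = -31/9  [B divides CD with CB:BD = 2/3:1/3]
4. B_y = -1/9  [B divides CD with CB:BD = 2/3:1/3]
   → B = (-31/9, -1/9)

B = (-31/9, -1/9)
F = (-10044/2113, 18960/2113)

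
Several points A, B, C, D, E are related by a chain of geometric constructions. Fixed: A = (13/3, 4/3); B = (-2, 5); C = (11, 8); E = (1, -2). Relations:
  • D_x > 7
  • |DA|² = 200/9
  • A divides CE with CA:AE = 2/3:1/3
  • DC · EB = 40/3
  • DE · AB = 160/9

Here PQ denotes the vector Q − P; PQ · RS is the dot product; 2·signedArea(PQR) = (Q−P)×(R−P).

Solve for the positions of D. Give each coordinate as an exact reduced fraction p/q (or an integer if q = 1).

1. D_x = 23/3  [DC · EB = 40/3 ∩ DE · AB = 160/9]
2. D_y = 14/3  [DC · EB = 40/3 ∩ DE · AB = 160/9]
   → D = (23/3, 14/3)

D = (23/3, 14/3)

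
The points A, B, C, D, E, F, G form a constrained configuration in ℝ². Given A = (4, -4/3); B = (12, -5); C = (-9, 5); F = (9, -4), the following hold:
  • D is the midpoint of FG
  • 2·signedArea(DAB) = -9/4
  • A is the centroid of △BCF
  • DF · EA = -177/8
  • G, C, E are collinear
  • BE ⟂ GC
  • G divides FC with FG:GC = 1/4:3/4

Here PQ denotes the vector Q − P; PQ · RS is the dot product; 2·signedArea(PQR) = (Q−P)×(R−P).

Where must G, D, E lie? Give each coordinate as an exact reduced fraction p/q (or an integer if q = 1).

1. G_x = 9/2  [G divides FC with FG:GC = 1/4:3/4]
2. G_y = -7/4  [G divides FC with FG:GC = 1/4:3/4]
   → G = (9/2, -7/4)
3. D_x = 27/4  [D is the midpoint of FG]
4. D_y = -23/8  [D is the midpoint of FG]
   → D = (27/4, -23/8)
5. E_x = 59/5  [G, C, E are collinear ∩ BE ⟂ GC]
6. E_y = -27/5  [G, C, E are collinear ∩ BE ⟂ GC]
   → E = (59/5, -27/5)

D = (27/4, -23/8)
E = (59/5, -27/5)
G = (9/2, -7/4)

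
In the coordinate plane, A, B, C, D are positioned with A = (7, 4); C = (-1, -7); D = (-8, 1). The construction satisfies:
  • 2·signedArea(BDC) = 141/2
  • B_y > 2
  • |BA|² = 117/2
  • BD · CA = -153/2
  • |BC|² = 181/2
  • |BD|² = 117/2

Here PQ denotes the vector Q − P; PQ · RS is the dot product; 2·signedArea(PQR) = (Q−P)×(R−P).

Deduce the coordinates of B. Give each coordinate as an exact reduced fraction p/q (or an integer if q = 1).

1. B_x = -1/2  [2·signedArea(BDC) = 141/2 ∩ BD · CA = -153/2]
2. B_y = 5/2  [2·signedArea(BDC) = 141/2 ∩ BD · CA = -153/2]
   → B = (-1/2, 5/2)

B = (-1/2, 5/2)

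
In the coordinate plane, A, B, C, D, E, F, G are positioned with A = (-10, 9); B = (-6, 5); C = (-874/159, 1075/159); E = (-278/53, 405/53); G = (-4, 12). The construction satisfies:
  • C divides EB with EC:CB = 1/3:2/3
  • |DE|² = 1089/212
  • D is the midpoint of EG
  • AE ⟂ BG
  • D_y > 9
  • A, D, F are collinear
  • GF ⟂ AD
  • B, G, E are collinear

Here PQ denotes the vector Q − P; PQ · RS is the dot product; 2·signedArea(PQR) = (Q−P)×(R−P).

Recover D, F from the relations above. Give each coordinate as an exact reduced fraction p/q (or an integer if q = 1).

D = (-245/53, 1041/106)
F = (-136280/36941, 368052/36941)

1. D_x = -245/53  [D is the midpoint of EG]
2. D_y = 1041/106  [D is the midpoint of EG]
   → D = (-245/53, 1041/106)
3. F_x = -136280/36941  [A, D, F are collinear ∩ GF ⟂ AD]
4. F_y = 368052/36941  [A, D, F are collinear ∩ GF ⟂ AD]
   → F = (-136280/36941, 368052/36941)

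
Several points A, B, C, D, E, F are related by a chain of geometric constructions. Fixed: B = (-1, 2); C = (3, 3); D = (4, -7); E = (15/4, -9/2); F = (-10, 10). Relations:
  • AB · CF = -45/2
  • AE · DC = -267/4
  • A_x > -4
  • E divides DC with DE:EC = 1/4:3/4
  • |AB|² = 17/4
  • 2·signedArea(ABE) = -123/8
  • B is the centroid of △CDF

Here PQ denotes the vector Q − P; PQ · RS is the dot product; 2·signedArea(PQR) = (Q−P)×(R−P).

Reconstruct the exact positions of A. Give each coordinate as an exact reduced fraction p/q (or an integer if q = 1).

1. A_x = -3  [AB · CF = -45/2 ∩ 2·signedArea(ABE) = -123/8]
2. A_y = 3/2  [AB · CF = -45/2 ∩ 2·signedArea(ABE) = -123/8]
   → A = (-3, 3/2)

A = (-3, 3/2)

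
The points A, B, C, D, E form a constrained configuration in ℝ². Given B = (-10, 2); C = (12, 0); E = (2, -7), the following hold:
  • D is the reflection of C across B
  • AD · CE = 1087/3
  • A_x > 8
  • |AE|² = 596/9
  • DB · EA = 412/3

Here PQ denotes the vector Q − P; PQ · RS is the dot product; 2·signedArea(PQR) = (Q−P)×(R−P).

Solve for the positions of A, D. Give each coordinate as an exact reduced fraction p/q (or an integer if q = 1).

1. D_x = -32  [D is the reflection of C across B]
2. D_y = 4  [D is the reflection of C across B]
   → D = (-32, 4)
3. A_x = 26/3  [AD · CE = 1087/3 ∩ DB · EA = 412/3]
4. A_y = -7/3  [AD · CE = 1087/3 ∩ DB · EA = 412/3]
   → A = (26/3, -7/3)

A = (26/3, -7/3)
D = (-32, 4)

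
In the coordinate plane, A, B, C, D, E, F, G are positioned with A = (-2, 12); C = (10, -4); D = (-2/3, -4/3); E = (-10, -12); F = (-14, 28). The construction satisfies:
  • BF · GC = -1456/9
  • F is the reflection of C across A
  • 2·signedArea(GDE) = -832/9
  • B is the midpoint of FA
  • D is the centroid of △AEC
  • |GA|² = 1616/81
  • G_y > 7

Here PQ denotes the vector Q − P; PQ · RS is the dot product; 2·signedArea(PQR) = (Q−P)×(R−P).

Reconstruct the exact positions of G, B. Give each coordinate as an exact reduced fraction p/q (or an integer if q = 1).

B = (-8, 20)
G = (-14/9, 68/9)

1. B_x = -8  [B is the midpoint of FA]
2. B_y = 20  [B is the midpoint of FA]
   → B = (-8, 20)
3. G_x = -14/9  [2·signedArea(GDE) = -832/9 ∩ BF · GC = -1456/9]
4. G_y = 68/9  [2·signedArea(GDE) = -832/9 ∩ BF · GC = -1456/9]
   → G = (-14/9, 68/9)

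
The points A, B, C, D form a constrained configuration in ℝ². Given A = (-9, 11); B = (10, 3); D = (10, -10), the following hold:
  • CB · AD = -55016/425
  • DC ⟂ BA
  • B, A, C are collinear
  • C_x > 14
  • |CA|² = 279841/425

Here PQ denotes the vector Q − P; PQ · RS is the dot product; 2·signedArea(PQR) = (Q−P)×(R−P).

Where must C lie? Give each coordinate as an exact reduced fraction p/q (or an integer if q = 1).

C = (6226/425, 443/425)

1. C_x = 6226/425  [B, A, C are collinear ∩ DC ⟂ BA]
2. C_y = 443/425  [B, A, C are collinear ∩ DC ⟂ BA]
   → C = (6226/425, 443/425)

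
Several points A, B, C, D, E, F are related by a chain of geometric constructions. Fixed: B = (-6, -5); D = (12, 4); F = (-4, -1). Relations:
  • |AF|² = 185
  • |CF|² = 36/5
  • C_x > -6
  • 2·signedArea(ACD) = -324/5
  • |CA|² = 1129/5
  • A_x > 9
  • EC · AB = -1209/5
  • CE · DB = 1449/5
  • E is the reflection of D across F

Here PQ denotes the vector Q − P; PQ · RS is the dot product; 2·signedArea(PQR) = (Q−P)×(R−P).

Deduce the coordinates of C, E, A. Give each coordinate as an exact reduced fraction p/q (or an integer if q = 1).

1. E_x = -20  [E is the reflection of D across F]
2. E_y = -6  [E is the reflection of D across F]
   → E = (-20, -6)
3. C_x = -26/5  [line 18·x + 9·y + 621/5 = 0 ∩ |CF|² = 36/5]
4. C_y = -17/5  [line 18·x + 9·y + 621/5 = 0 ∩ |CF|² = 36/5]
   → C = (-26/5, -17/5)
5. A_x = 48/5  [2·signedArea(ACD) = -324/5 ∩ EC · AB = -1209/5]
6. A_y = -4/5  [2·signedArea(ACD) = -324/5 ∩ EC · AB = -1209/5]
   → A = (48/5, -4/5)

A = (48/5, -4/5)
C = (-26/5, -17/5)
E = (-20, -6)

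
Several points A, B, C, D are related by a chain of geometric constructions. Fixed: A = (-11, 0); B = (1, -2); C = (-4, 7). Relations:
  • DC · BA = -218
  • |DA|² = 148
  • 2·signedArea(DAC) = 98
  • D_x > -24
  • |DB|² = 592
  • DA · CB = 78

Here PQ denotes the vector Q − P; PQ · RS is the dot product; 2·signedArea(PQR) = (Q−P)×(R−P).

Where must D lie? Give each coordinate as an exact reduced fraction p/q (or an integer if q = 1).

D = (-23, 2)

1. D_x = -23  [DA · CB = 78 ∩ 2·signedArea(DAC) = 98]
2. D_y = 2  [DA · CB = 78 ∩ 2·signedArea(DAC) = 98]
   → D = (-23, 2)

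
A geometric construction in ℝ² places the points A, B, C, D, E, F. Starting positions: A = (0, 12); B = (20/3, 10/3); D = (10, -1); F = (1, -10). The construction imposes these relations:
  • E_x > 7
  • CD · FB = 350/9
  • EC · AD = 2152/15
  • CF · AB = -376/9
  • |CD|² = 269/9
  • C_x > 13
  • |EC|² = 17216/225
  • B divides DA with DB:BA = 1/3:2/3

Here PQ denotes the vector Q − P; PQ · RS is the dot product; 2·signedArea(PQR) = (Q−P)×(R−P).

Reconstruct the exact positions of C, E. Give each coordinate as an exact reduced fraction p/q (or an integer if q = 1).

1. C_x = 40/3  [CD · FB = 350/9 ∩ CF · AB = -376/9]
2. C_y = -16/3  [CD · FB = 350/9 ∩ CF · AB = -376/9]
   → C = (40/3, -16/3)
3. E_x = 8  [line -10·x + 13·y + 296/5 = 0 ∩ |EC|² = 17216/225]
4. E_y = 8/5  [line -10·x + 13·y + 296/5 = 0 ∩ |EC|² = 17216/225]
   → E = (8, 8/5)

C = (40/3, -16/3)
E = (8, 8/5)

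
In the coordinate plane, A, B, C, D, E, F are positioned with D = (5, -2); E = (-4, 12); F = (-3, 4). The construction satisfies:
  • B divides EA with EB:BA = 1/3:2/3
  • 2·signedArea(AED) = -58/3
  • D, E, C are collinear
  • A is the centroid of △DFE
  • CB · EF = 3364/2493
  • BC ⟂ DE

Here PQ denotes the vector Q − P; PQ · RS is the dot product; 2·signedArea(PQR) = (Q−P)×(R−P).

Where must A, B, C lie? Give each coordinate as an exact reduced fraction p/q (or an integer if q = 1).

1. A_x = -2/3  [A is the centroid of △DFE]
2. A_y = 14/3  [A is the centroid of △DFE]
   → A = (-2/3, 14/3)
3. B_x = -26/9  [B divides EA with EB:BA = 1/3:2/3]
4. B_y = 86/9  [B divides EA with EB:BA = 1/3:2/3]
   → B = (-26/9, 86/9)
5. C_x = -710/277  [D, E, C are collinear ∩ BC ⟂ DE]
6. C_y = 24344/2493  [D, E, C are collinear ∩ BC ⟂ DE]
   → C = (-710/277, 24344/2493)

A = (-2/3, 14/3)
B = (-26/9, 86/9)
C = (-710/277, 24344/2493)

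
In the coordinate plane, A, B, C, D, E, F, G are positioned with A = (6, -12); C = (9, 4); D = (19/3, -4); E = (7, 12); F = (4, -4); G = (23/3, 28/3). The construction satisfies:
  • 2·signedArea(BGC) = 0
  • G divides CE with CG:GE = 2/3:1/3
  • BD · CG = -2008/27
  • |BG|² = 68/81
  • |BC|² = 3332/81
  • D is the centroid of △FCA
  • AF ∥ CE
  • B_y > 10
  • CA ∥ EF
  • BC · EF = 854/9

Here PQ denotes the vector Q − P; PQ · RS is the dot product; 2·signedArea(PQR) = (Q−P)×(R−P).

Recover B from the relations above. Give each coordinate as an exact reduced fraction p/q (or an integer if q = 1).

1. B_x = 67/9  [2·signedArea(BGC) = 0 ∩ BC · EF = 854/9]
2. B_y = 92/9  [2·signedArea(BGC) = 0 ∩ BC · EF = 854/9]
   → B = (67/9, 92/9)

B = (67/9, 92/9)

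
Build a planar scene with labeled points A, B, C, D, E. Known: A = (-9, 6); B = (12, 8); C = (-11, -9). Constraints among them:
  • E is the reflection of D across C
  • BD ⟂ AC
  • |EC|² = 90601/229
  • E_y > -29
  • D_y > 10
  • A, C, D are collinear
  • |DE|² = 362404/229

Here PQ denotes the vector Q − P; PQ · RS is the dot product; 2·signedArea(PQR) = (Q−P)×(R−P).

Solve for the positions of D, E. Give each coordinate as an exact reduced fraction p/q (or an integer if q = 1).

1. D_x = -1917/229  [A, C, D are collinear ∩ BD ⟂ AC]
2. D_y = 2454/229  [A, C, D are collinear ∩ BD ⟂ AC]
   → D = (-1917/229, 2454/229)
3. E_x = -3121/229  [E is the reflection of D across C]
4. E_y = -6576/229  [E is the reflection of D across C]
   → E = (-3121/229, -6576/229)

D = (-1917/229, 2454/229)
E = (-3121/229, -6576/229)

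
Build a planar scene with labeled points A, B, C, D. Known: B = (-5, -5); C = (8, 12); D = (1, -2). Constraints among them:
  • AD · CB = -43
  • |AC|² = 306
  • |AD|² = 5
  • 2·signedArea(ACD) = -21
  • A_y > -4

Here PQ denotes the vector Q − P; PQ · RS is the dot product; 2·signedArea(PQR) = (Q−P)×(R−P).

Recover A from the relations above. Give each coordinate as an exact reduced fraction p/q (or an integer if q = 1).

1. A_x = -1  [2·signedArea(ACD) = -21 ∩ AD · CB = -43]
2. A_y = -3  [2·signedArea(ACD) = -21 ∩ AD · CB = -43]
   → A = (-1, -3)

A = (-1, -3)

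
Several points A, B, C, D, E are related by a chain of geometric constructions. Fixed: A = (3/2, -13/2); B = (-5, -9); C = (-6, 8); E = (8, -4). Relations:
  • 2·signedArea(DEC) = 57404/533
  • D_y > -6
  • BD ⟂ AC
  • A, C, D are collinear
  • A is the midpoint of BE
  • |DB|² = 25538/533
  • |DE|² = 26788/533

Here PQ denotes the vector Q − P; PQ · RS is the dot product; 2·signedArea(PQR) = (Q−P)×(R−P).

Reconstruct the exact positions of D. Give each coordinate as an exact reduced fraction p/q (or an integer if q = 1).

1. D_x = 612/533  [A, C, D are collinear ∩ BD ⟂ AC]
2. D_y = -3102/533  [A, C, D are collinear ∩ BD ⟂ AC]
   → D = (612/533, -3102/533)

D = (612/533, -3102/533)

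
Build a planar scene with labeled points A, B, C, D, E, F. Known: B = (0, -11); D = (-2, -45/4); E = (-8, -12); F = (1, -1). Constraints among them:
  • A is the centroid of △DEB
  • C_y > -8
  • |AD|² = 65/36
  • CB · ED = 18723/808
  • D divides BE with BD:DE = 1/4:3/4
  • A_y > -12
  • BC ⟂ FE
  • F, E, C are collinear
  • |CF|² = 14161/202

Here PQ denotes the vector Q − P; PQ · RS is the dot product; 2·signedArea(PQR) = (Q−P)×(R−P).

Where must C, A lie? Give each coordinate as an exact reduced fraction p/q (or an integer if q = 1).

A = (-10/3, -137/12)
C = (-869/202, -1511/202)

1. C_x = -869/202  [F, E, C are collinear ∩ BC ⟂ FE]
2. C_y = -1511/202  [F, E, C are collinear ∩ BC ⟂ FE]
   → C = (-869/202, -1511/202)
3. A_x = -10/3  [A is the centroid of △DEB]
4. A_y = -137/12  [A is the centroid of △DEB]
   → A = (-10/3, -137/12)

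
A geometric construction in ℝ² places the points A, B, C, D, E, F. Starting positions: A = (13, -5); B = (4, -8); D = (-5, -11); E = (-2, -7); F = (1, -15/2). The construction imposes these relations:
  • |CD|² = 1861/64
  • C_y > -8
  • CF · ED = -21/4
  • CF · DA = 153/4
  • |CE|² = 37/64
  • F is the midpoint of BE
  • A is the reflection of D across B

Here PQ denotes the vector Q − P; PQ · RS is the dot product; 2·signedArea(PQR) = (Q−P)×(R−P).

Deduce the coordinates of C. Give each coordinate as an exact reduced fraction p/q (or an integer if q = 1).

1. C_x = -5/4  [CF · ED = -21/4 ∩ CF · DA = 153/4]
2. C_y = -57/8  [CF · ED = -21/4 ∩ CF · DA = 153/4]
   → C = (-5/4, -57/8)

C = (-5/4, -57/8)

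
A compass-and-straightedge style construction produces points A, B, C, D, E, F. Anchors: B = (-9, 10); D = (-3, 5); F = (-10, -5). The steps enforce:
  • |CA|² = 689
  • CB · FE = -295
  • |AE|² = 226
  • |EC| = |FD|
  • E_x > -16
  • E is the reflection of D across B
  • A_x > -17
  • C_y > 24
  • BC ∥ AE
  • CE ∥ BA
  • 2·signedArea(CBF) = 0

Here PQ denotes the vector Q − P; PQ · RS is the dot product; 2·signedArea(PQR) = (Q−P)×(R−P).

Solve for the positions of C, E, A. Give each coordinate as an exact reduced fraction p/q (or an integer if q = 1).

A = (-16, 0)
C = (-8, 25)
E = (-15, 15)

1. E_x = -15  [E is the reflection of D across B]
2. E_y = 15  [E is the reflection of D across B]
   → E = (-15, 15)
3. C_x = -8  [2·signedArea(CBF) = 0 ∩ CB · FE = -295]
4. C_y = 25  [2·signedArea(CBF) = 0 ∩ CB · FE = -295]
   → C = (-8, 25)
5. A_x = -16  [BC ∥ AE ∩ CE ∥ BA]
6. A_y = 0  [BC ∥ AE ∩ CE ∥ BA]
   → A = (-16, 0)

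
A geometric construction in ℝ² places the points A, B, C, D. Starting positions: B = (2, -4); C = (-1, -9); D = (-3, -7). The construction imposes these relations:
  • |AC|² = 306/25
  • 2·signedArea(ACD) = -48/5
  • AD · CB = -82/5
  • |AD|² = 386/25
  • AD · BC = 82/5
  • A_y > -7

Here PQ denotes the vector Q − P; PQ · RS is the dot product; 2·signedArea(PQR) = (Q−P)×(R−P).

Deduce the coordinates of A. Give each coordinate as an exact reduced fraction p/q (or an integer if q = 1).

A = (4/5, -6)

1. A_x = 4/5  [AD · BC = 82/5 ∩ 2·signedArea(ACD) = -48/5]
2. A_y = -6  [AD · BC = 82/5 ∩ 2·signedArea(ACD) = -48/5]
   → A = (4/5, -6)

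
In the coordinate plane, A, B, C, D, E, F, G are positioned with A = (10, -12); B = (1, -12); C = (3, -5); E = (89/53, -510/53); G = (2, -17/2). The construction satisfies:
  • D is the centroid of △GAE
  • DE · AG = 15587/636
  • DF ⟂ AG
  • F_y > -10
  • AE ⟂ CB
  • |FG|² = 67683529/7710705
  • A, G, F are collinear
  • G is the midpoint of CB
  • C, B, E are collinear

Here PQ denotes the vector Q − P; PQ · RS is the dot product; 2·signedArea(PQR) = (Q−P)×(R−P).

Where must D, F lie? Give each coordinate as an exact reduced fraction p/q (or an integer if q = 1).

D = (725/159, -3193/318)
F = (228622/48495, -939593/96990)

1. D_x = 725/159  [D is the centroid of △GAE]
2. D_y = -3193/318  [D is the centroid of △GAE]
   → D = (725/159, -3193/318)
3. F_x = 228622/48495  [A, G, F are collinear ∩ DF ⟂ AG]
4. F_y = -939593/96990  [A, G, F are collinear ∩ DF ⟂ AG]
   → F = (228622/48495, -939593/96990)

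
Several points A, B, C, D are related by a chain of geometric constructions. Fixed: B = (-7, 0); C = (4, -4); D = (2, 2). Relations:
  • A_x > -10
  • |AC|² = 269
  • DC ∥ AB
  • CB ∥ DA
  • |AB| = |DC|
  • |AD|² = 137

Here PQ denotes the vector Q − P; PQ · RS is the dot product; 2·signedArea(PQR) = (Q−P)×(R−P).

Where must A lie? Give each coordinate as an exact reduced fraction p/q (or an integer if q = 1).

A = (-9, 6)

1. A_x = -9  [DC ∥ AB ∩ CB ∥ DA]
2. A_y = 6  [DC ∥ AB ∩ CB ∥ DA]
   → A = (-9, 6)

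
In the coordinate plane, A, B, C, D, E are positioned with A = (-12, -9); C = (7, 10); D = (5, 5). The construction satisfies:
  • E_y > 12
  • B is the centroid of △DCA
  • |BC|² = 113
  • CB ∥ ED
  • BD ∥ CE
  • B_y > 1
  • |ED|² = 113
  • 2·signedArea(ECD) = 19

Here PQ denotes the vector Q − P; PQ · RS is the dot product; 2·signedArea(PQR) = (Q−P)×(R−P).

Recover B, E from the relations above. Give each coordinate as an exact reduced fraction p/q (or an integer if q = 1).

B = (0, 2)
E = (12, 13)

1. B_x = 0  [B is the centroid of △DCA]
2. B_y = 2  [B is the centroid of △DCA]
   → B = (0, 2)
3. E_x = 12  [CB ∥ ED ∩ BD ∥ CE]
4. E_y = 13  [CB ∥ ED ∩ BD ∥ CE]
   → E = (12, 13)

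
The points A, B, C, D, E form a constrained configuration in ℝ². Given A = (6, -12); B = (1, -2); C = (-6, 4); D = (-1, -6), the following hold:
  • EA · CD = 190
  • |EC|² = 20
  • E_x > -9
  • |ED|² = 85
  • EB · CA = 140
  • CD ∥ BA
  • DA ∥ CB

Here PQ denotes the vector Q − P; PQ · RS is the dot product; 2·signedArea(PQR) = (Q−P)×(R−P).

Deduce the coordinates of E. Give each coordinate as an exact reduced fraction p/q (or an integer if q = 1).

1. E_x = -8  [EA · CD = 190 ∩ EB · CA = 140]
2. E_y = 0  [EA · CD = 190 ∩ EB · CA = 140]
   → E = (-8, 0)

E = (-8, 0)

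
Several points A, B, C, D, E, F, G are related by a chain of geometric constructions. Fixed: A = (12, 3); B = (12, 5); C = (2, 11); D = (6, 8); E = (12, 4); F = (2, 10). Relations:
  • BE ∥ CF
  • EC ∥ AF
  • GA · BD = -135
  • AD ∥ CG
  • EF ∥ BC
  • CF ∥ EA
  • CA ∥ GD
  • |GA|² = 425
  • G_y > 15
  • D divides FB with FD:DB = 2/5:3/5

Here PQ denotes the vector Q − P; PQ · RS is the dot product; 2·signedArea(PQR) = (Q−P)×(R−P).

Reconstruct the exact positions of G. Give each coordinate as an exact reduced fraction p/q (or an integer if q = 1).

G = (-4, 16)

1. G_x = -4  [CA ∥ GD ∩ AD ∥ CG]
2. G_y = 16  [CA ∥ GD ∩ AD ∥ CG]
   → G = (-4, 16)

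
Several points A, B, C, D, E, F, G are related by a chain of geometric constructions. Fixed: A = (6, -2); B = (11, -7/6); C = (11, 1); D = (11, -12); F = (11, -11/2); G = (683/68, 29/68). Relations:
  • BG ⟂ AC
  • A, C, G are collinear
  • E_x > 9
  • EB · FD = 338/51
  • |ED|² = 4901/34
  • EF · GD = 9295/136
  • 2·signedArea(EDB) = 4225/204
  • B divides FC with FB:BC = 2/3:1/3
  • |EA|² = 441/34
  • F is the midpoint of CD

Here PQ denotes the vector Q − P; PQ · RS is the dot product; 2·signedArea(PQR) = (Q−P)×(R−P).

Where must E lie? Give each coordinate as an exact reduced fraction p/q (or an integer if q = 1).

E = (309/34, -5/34)

1. E_x = 309/34  [EB · FD = 338/51 ∩ EF · GD = 9295/136]
2. E_y = -5/34  [EB · FD = 338/51 ∩ EF · GD = 9295/136]
   → E = (309/34, -5/34)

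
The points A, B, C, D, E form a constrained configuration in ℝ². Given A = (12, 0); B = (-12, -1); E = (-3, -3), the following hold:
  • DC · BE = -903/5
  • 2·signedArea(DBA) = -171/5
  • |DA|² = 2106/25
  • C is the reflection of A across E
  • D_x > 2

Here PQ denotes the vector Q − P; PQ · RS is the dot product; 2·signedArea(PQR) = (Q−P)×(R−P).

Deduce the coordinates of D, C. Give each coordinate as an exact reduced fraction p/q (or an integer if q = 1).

C = (-18, -6)
D = (3, -9/5)

1. C_x = -18  [C is the reflection of A across E]
2. C_y = -6  [C is the reflection of A across E]
   → C = (-18, -6)
3. D_x = 3  [2·signedArea(DBA) = -171/5 ∩ DC · BE = -903/5]
4. D_y = -9/5  [2·signedArea(DBA) = -171/5 ∩ DC · BE = -903/5]
   → D = (3, -9/5)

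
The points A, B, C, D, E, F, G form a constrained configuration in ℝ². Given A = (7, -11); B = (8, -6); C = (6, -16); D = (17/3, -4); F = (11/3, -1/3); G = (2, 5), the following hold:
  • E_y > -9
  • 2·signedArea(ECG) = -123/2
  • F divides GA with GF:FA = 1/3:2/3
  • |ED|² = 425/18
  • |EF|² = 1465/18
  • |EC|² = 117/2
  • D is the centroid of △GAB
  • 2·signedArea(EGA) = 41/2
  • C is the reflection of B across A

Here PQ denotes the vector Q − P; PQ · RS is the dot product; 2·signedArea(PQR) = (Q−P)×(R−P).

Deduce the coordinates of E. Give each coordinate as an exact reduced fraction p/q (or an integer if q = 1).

1. E_x = 15/2  [2·signedArea(ECG) = -123/2 ∩ 2·signedArea(EGA) = 41/2]
2. E_y = -17/2  [2·signedArea(ECG) = -123/2 ∩ 2·signedArea(EGA) = 41/2]
   → E = (15/2, -17/2)

E = (15/2, -17/2)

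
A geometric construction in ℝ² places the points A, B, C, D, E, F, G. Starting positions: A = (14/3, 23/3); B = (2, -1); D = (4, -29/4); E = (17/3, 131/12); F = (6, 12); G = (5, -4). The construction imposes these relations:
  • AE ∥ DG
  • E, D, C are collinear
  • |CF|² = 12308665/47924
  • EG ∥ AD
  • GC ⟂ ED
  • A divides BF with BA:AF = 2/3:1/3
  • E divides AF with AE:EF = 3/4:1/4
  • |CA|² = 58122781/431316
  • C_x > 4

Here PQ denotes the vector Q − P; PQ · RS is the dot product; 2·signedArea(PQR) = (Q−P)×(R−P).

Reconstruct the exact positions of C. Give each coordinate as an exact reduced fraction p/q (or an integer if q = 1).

1. C_x = 103133/23962  [E, D, C are collinear ∩ GC ⟂ ED]
2. C_y = -47159/11981  [E, D, C are collinear ∩ GC ⟂ ED]
   → C = (103133/23962, -47159/11981)

C = (103133/23962, -47159/11981)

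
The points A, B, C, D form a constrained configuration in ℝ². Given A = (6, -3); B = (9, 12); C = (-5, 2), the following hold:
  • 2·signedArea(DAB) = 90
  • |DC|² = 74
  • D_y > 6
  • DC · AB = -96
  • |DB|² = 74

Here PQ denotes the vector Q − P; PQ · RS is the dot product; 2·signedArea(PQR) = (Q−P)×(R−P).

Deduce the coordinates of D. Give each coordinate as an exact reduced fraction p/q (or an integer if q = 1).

1. D_x = 2  [2·signedArea(DAB) = 90 ∩ DC · AB = -96]
2. D_y = 7  [2·signedArea(DAB) = 90 ∩ DC · AB = -96]
   → D = (2, 7)

D = (2, 7)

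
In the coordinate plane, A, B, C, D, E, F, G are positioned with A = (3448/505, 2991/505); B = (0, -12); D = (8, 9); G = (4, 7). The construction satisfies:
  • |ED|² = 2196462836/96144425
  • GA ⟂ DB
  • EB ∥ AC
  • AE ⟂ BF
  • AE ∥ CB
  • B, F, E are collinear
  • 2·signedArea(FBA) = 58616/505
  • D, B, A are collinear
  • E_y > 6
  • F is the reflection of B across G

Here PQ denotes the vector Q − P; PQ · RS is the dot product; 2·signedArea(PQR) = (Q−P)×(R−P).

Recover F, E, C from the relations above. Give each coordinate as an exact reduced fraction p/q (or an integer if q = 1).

C = (556852/190385, -2401852/190385)
E = (743044/190385, 1244839/190385)
F = (8, 26)

1. F_x = 8  [F is the reflection of B across G]
2. F_y = 26  [F is the reflection of B across G]
   → F = (8, 26)
3. E_x = 743044/190385  [B, F, E are collinear ∩ AE ⟂ BF]
4. E_y = 1244839/190385  [B, F, E are collinear ∩ AE ⟂ BF]
   → E = (743044/190385, 1244839/190385)
5. C_x = 556852/190385  [AE ∥ CB ∩ EB ∥ AC]
6. C_y = -2401852/190385  [AE ∥ CB ∩ EB ∥ AC]
   → C = (556852/190385, -2401852/190385)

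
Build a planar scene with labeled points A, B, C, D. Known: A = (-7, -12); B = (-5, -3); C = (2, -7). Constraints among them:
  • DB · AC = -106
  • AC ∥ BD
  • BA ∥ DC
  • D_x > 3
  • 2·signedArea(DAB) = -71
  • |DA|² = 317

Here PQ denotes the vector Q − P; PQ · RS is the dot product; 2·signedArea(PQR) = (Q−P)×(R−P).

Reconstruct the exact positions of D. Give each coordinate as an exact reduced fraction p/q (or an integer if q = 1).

D = (4, 2)

1. D_x = 4  [BA ∥ DC ∩ AC ∥ BD]
2. D_y = 2  [BA ∥ DC ∩ AC ∥ BD]
   → D = (4, 2)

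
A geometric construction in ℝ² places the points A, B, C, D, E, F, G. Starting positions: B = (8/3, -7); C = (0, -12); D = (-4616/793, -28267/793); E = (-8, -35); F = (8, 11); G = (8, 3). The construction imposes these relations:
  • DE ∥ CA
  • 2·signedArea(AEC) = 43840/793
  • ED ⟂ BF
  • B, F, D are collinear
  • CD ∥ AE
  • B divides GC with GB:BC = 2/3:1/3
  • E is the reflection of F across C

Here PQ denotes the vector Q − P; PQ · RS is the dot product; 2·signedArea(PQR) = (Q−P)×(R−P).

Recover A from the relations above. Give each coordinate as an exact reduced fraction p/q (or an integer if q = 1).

A = (-1728/793, -9004/793)

1. A_x = -1728/793  [CD ∥ AE ∩ DE ∥ CA]
2. A_y = -9004/793  [CD ∥ AE ∩ DE ∥ CA]
   → A = (-1728/793, -9004/793)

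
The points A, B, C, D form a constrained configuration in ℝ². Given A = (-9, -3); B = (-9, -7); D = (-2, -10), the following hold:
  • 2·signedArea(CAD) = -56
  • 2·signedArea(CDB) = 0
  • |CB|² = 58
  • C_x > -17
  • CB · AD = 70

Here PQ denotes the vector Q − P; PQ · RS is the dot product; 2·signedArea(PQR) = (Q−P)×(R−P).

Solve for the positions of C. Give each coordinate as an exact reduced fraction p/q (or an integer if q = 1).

1. C_x = -16  [2·signedArea(CDB) = 0 ∩ 2·signedArea(CAD) = -56]
2. C_y = -4  [2·signedArea(CDB) = 0 ∩ 2·signedArea(CAD) = -56]
   → C = (-16, -4)

C = (-16, -4)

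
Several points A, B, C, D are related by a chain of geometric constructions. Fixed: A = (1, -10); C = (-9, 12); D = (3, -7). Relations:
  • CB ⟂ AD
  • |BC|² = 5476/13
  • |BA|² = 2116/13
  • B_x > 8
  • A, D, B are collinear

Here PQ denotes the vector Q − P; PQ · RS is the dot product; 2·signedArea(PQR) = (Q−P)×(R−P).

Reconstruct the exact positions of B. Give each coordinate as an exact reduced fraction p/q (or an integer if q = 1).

1. B_x = 105/13  [A, D, B are collinear ∩ CB ⟂ AD]
2. B_y = 8/13  [A, D, B are collinear ∩ CB ⟂ AD]
   → B = (105/13, 8/13)

B = (105/13, 8/13)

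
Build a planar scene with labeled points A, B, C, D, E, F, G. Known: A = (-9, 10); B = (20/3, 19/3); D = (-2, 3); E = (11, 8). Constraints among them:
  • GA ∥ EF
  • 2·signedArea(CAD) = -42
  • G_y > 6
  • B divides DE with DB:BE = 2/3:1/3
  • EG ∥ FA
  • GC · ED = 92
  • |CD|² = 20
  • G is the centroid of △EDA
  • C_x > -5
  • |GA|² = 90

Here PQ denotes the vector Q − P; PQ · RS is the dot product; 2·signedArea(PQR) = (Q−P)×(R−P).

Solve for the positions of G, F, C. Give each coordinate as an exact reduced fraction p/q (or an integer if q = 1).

1. G_x = 0  [G is the centroid of △EDA]
2. G_y = 7  [G is the centroid of △EDA]
   → G = (0, 7)
3. F_x = 2  [EG ∥ FA ∩ GA ∥ EF]
4. F_y = 11  [EG ∥ FA ∩ GA ∥ EF]
   → F = (2, 11)
5. C_x = -4  [2·signedArea(CAD) = -42 ∩ GC · ED = 92]
6. C_y = -1  [2·signedArea(CAD) = -42 ∩ GC · ED = 92]
   → C = (-4, -1)

C = (-4, -1)
F = (2, 11)
G = (0, 7)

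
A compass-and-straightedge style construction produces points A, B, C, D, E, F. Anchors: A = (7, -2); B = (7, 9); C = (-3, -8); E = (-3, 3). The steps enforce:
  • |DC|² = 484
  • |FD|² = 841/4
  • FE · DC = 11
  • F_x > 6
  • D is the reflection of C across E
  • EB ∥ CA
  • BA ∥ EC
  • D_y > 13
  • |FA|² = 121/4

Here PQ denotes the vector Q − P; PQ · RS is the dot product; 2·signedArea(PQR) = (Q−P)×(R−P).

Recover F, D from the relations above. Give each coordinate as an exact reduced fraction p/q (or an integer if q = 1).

D = (-3, 14)
F = (7, 7/2)

1. D_x = -3  [D is the reflection of C across E]
2. D_y = 14  [D is the reflection of C across E]
   → D = (-3, 14)
3. F_y = 7/2  [FE · DC = 11]
4. F_x = 7  [|FD|² = 841/4]
   → F = (7, 7/2)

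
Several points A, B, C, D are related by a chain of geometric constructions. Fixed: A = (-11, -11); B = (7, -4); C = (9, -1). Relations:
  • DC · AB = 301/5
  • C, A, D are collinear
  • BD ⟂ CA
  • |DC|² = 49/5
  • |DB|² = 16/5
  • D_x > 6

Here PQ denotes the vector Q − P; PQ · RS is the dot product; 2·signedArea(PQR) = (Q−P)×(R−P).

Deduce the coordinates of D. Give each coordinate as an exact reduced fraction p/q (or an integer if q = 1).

D = (31/5, -12/5)

1. D_x = 31/5  [C, A, D are collinear ∩ BD ⟂ CA]
2. D_y = -12/5  [C, A, D are collinear ∩ BD ⟂ CA]
   → D = (31/5, -12/5)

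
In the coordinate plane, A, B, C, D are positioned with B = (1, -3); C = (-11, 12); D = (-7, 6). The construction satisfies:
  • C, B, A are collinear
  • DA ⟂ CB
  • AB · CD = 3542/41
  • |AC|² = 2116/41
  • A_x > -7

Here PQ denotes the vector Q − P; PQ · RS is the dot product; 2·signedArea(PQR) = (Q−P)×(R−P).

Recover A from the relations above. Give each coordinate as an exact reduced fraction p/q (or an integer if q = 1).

A = (-267/41, 262/41)

1. A_x = -267/41  [C, B, A are collinear ∩ DA ⟂ CB]
2. A_y = 262/41  [C, B, A are collinear ∩ DA ⟂ CB]
   → A = (-267/41, 262/41)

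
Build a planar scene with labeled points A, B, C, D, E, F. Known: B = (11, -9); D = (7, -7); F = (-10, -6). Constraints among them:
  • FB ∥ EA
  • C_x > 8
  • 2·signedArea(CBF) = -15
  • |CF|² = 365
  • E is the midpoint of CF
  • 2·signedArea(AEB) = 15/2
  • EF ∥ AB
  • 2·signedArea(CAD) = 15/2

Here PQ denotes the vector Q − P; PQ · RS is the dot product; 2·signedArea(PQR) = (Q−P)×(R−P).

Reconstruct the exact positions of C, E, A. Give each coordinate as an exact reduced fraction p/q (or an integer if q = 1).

A = (41/2, -10)
C = (9, -8)
E = (-1/2, -7)

1. C_x = 9  [line -3·x + -21·y + -141 = 0 ∩ |CF|² = 365]
2. C_y = -8  [line -3·x + -21·y + -141 = 0 ∩ |CF|² = 365]
   → C = (9, -8)
3. E_x = -1/2  [E is the midpoint of CF]
4. E_y = -7  [E is the midpoint of CF]
   → E = (-1/2, -7)
5. A_x = 41/2  [EF ∥ AB ∩ FB ∥ EA]
6. A_y = -10  [EF ∥ AB ∩ FB ∥ EA]
   → A = (41/2, -10)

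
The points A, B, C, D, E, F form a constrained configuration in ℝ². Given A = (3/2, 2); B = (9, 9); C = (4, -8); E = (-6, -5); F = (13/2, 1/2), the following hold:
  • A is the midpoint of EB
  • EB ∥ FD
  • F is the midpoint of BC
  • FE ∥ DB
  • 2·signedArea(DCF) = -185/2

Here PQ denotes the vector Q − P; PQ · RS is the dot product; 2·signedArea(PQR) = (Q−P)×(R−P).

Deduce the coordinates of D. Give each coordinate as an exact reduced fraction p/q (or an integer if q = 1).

D = (43/2, 29/2)

1. D_x = 43/2  [FE ∥ DB ∩ EB ∥ FD]
2. D_y = 29/2  [FE ∥ DB ∩ EB ∥ FD]
   → D = (43/2, 29/2)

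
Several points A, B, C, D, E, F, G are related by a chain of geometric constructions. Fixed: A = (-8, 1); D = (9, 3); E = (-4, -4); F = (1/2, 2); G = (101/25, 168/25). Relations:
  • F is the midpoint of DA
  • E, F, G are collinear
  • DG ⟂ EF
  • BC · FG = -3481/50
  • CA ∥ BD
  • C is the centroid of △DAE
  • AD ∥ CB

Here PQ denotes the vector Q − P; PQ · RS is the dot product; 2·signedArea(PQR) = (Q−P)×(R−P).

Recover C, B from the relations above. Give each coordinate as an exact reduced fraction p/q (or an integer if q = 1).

1. C_x = -1  [C is the centroid of △DAE]
2. C_y = 0  [C is the centroid of △DAE]
   → C = (-1, 0)
3. B_x = 16  [CA ∥ BD ∩ AD ∥ CB]
4. B_y = 2  [CA ∥ BD ∩ AD ∥ CB]
   → B = (16, 2)

B = (16, 2)
C = (-1, 0)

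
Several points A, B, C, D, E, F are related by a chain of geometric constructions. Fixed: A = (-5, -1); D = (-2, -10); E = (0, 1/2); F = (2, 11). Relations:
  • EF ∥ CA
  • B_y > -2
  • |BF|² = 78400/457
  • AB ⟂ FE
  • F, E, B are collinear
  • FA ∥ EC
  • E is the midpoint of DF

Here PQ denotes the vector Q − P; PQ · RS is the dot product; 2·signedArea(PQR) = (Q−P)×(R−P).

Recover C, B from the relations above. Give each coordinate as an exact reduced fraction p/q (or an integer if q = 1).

B = (-206/457, -853/457)
C = (-7, -23/2)

1. C_x = -7  [EF ∥ CA ∩ FA ∥ EC]
2. C_y = -23/2  [EF ∥ CA ∩ FA ∥ EC]
   → C = (-7, -23/2)
3. B_x = -206/457  [F, E, B are collinear ∩ AB ⟂ FE]
4. B_y = -853/457  [F, E, B are collinear ∩ AB ⟂ FE]
   → B = (-206/457, -853/457)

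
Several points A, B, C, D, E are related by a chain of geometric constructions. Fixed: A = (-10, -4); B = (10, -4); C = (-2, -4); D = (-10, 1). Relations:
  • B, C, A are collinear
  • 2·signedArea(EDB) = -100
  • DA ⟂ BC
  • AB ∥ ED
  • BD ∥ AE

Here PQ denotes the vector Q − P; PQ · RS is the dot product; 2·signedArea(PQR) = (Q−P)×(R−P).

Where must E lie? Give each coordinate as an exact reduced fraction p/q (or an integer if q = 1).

E = (-30, 1)

1. E_x = -30  [AB ∥ ED ∩ BD ∥ AE]
2. E_y = 1  [AB ∥ ED ∩ BD ∥ AE]
   → E = (-30, 1)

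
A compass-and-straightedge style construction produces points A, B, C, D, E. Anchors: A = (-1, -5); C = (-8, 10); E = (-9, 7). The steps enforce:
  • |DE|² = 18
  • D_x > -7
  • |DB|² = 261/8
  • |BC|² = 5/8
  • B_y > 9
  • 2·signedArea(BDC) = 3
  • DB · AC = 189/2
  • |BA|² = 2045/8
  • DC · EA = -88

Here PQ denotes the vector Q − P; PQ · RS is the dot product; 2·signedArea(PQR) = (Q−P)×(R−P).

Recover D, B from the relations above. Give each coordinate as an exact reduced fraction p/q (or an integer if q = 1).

B = (-33/4, 37/4)
D = (-6, 4)

1. D_x = -6  [line -8·x + 12·y + -96 = 0 ∩ |DE|² = 18]
2. D_y = 4  [line -8·x + 12·y + -96 = 0 ∩ |DE|² = 18]
   → D = (-6, 4)
3. B_x = -33/4  [DB · AC = 189/2 ∩ 2·signedArea(BDC) = 3]
4. B_y = 37/4  [DB · AC = 189/2 ∩ 2·signedArea(BDC) = 3]
   → B = (-33/4, 37/4)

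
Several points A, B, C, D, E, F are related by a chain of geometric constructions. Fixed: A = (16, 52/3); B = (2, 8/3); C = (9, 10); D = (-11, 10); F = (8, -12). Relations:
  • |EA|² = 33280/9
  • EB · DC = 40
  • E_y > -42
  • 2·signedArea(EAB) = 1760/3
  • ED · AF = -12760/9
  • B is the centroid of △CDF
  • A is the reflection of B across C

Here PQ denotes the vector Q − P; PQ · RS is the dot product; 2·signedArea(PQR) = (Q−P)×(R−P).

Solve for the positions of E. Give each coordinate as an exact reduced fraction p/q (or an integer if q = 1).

E = (0, -124/3)

1. E_x = 0  [2·signedArea(EAB) = 1760/3 ∩ EB · DC = 40]
2. E_y = -124/3  [2·signedArea(EAB) = 1760/3 ∩ EB · DC = 40]
   → E = (0, -124/3)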